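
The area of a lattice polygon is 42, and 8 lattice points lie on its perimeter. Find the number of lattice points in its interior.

Pick's theorem A = I + B/2 − 1 rearranges to I = A − B/2 + 1 = 42 − 8/2 + 1 = 39.

39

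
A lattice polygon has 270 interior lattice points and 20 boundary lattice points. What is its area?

279

By Pick's theorem, A = I + B/2 − 1 = 270 + 20/2 − 1 = 279.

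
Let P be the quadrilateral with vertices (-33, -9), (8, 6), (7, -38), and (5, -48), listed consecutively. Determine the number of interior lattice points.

By the shoelace formula, twice the signed area is |((-33)·6 − 8·(-9)) + (8·(-38) − 7·6) + (7·(-48) − 5·(-38)) + (5·(-9) − (-33)·(-48))| = 2247, so the area is 2247/2.
Along each edge there are gcd(|Δx|,|Δy|)+1 lattice points, so counting each shared vertex once the boundary has gcd(41,15) + gcd(1,44) + gcd(2,10) + gcd(38,39) = 1+1+2+1 = 5.
By Pick's theorem A = I + B/2 − 1, so I = 2247/2 − 5/2 + 1 = 1122.

1122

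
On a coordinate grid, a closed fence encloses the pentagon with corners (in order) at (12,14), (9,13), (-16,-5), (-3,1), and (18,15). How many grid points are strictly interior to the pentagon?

81

By the shoelace formula, twice the signed area is |(12·13 − 9·14) + (9·(-5) − (-16)·13) + ((-16)·1 − (-3)·(-5)) + ((-3)·15 − 18·1) + (18·14 − 12·15)| = 171, so the area is 85.5.
Summing gcd(|Δx|,|Δy|) over the edges gives the boundary count: gcd(3,1) + gcd(25,18) + gcd(13,6) + gcd(21,14) + gcd(6,1) = 1+1+1+7+1 = 11.
Pick's theorem gives I = A − B/2 + 1 = 85.5 − 11/2 + 1 = 81.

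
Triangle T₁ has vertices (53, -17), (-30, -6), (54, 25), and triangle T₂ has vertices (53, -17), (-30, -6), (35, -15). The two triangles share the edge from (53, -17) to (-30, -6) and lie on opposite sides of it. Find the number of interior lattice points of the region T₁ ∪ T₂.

The union is the simple quadrilateral with vertices (53, -17), (54, 25), (-30, -6), (35, -15) in order.
Using the shoelace formula, 2A = |(53·25 − 54·(-17)) + (54·(-6) − (-30)·25) + ((-30)·(-15) − 35·(-6)) + (35·(-17) − 53·(-15))| = 3529, so the area is 1764.5.
Summing gcd(|Δx|,|Δy|) over the edges gives the boundary count: gcd(1,42) + gcd(84,31) + gcd(65,9) + gcd(18,2) = 1+1+1+2 = 5.
By Pick's theorem I = A − B/2 + 1 = 1764.5 − 5/2 + 1 = 1763.

1763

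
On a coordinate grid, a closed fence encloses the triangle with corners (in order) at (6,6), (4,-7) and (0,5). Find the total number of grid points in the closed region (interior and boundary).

The shoelace formula gives twice the area as |(6·(-7) − 4·6) + (4·5 − 0·(-7)) + (0·6 − 6·5)| = 76, so the area is 38.
The number of boundary lattice points is Σ gcd(|Δx|,|Δy|) = gcd(2,13) + gcd(4,12) + gcd(6,1) = 1+4+1 = 6.
Pick's theorem gives I = A − B/2 + 1 = 38 − 6/2 + 1 = 36, so the closed region contains I + B = 36 + 6 = 42 lattice points.

42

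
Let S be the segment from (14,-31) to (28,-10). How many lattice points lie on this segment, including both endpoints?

The number of lattice points on a segment between lattice points is gcd(|Δx|,|Δy|) + 1 = gcd(14,21) + 1 = 7 + 1 = 8.

8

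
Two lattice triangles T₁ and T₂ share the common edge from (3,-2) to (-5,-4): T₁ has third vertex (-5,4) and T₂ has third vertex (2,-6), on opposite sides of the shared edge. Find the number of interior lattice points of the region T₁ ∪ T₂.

42

The union is the simple quadrilateral with vertices (3,-2), (-5,4), (-5,-4), (2,-6) in order.
By the shoelace formula, twice the signed area is |(3·4 − (-5)·(-2)) + ((-5)·(-4) − (-5)·4) + ((-5)·(-6) − 2·(-4)) + (2·(-2) − 3·(-6))| = 94, so the area is 47.
Summing gcd(|Δx|,|Δy|) over the edges gives the boundary count: gcd(8,6) + gcd(0,8) + gcd(7,2) + gcd(1,4) = 2+8+1+1 = 12.
By Pick's theorem I = A − B/2 + 1 = 47 − 12/2 + 1 = 42.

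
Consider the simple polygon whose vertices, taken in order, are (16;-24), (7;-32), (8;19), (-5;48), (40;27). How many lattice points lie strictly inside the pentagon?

1458

Using the shoelace formula, 2A = |(16·(-32) − 7·(-24)) + (7·19 − 8·(-32)) + (8·48 − (-5)·19) + ((-5)·27 − 40·48) + (40·(-24) − 16·27)| = 2923, so the area is 2923/2.
Summing gcd(|Δx|,|Δy|) over the edges gives the boundary count: gcd(9,8) + gcd(1,51) + gcd(13,29) + gcd(45,21) + gcd(24,51) = 1+1+1+3+3 = 9.
By Pick's theorem A = I + B/2 − 1, so I = 2923/2 − 9/2 + 1 = 1458.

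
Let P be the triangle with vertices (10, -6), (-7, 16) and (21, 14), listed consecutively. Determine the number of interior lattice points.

290

By the shoelace formula, twice the signed area is |(10·16 − (-7)·(-6)) + ((-7)·14 − 21·16) + (21·(-6) − 10·14)| = 582, so the area is 291.
Along each edge there are gcd(|Δx|,|Δy|)+1 lattice points, so counting each shared vertex once the boundary has gcd(17,22) + gcd(28,2) + gcd(11,20) = 1+2+1 = 4.
By Pick's theorem A = I + B/2 − 1, so I = 291 − 4/2 + 1 = 290.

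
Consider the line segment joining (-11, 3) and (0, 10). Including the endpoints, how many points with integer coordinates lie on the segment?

The number of lattice points on a segment between lattice points is gcd(|Δx|,|Δy|) + 1 = gcd(11,7) + 1 = 1 + 1 = 2.

2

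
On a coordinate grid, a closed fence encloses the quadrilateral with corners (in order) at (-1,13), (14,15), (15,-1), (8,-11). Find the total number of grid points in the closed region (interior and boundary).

The shoelace formula gives twice the area as |[(-1)·15 − 14·13] + [14·(-1) − 15·15] + [15·(-11) − 8·(-1)] + [8·13 − (-1)·(-11)]| = 500, so the area is 250.
Along each edge there are gcd(|Δx|,|Δy|)+1 lattice points, so counting each shared vertex once the boundary has gcd(15,2) + gcd(1,16) + gcd(7,10) + gcd(9,24) = 1+1+1+3 = 6.
Pick's theorem gives I = A − B/2 + 1 = 250 − 6/2 + 1 = 248, so the closed region contains I + B = 248 + 6 = 254 lattice points.

254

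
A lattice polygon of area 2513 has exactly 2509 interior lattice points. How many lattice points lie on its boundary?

Pick's theorem gives A = I + B/2 − 1, so B = 2(A − I + 1) = 2(2513 − 2509 + 1) = 10.

10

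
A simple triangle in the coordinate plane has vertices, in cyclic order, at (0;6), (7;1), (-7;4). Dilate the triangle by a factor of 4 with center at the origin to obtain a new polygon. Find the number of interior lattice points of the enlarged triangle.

The shoelace formula gives twice the area as |[0·1 − 7·6] + [7·4 − (-7)·1] + [(-7)·6 − 0·4]| = 49, so the area is 24.5.
Along each edge there are gcd(|Δx|,|Δy|)+1 lattice points, so counting each shared vertex once the boundary has gcd(7,5) + gcd(14,3) + gcd(7,2) = 1+1+1 = 3.
Scaling by 4 multiplies the area by 4² = 16 (so the new area is 392) and multiplies the boundary lattice-point count by 4, giving 12.
By Pick's theorem, the interior count of the dilated polygon is 392 − 12/2 + 1 = 387.

387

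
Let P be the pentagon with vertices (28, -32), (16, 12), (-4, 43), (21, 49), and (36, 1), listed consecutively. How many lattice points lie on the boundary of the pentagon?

10

Summing gcd(|Δx|,|Δy|) over the edges gives the boundary count: gcd(12,44) + gcd(20,31) + gcd(25,6) + gcd(15,48) + gcd(8,33) = 4+1+1+3+1 = 10.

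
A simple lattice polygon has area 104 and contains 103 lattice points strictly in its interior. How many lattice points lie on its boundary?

4

Pick's theorem gives A = I + B/2 − 1, so B = 2(A − I + 1) = 2(104 − 103 + 1) = 4.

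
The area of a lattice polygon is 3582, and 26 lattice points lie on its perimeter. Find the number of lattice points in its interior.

3570

Pick's theorem A = I + B/2 − 1 rearranges to I = A − B/2 + 1 = 3582 − 26/2 + 1 = 3570.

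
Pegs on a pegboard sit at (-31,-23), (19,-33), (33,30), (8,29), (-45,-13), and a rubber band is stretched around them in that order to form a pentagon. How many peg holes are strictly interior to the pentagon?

2825

The shoelace formula gives twice the area as |((-31)·(-33) − 19·(-23)) + (19·30 − 33·(-33)) + (33·29 − 8·30) + (8·(-13) − (-45)·29) + ((-45)·(-23) − (-31)·(-13))| = 5669, so the area is 2834.5.
Summing gcd(|Δx|,|Δy|) over the edges gives the boundary count: gcd(50,10) + gcd(14,63) + gcd(25,1) + gcd(53,42) + gcd(14,10) = 10+7+1+1+2 = 21.
By Pick's theorem A = I + B/2 − 1, so I = 2834.5 − 21/2 + 1 = 2825.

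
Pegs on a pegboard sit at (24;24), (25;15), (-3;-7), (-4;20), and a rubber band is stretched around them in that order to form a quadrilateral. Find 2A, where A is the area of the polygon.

1034

By the shoelace formula, twice the signed area is |[24·15 − 25·24] + [25·(-7) − (-3)·15] + [(-3)·20 − (-4)·(-7)] + [(-4)·24 − 24·20]| = 1034, so the area is 517.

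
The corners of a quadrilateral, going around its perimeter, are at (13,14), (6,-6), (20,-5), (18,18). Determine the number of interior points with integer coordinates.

197

By the shoelace formula, twice the signed area is |(13·(-6) − 6·14) + (6·(-5) − 20·(-6)) + (20·18 − 18·(-5)) + (18·14 − 13·18)| = 396, so the area is 198.
Summing gcd(|Δx|,|Δy|) over the edges gives the boundary count: gcd(7,20) + gcd(14,1) + gcd(2,23) + gcd(5,4) = 1+1+1+1 = 4.
Pick's theorem gives I = A − B/2 + 1 = 198 − 4/2 + 1 = 197.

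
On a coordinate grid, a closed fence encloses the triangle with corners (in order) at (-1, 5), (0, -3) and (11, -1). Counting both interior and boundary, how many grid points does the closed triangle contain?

By the shoelace formula, twice the signed area is |((-1)·(-3) − 0·5) + (0·(-1) − 11·(-3)) + (11·5 − (-1)·(-1))| = 90, so the area is 45.
The number of boundary lattice points is Σ gcd(|Δx|,|Δy|) = gcd(1,8) + gcd(11,2) + gcd(12,6) = 1+1+6 = 8.
Pick's theorem gives I = A − B/2 + 1 = 45 − 8/2 + 1 = 42, so the closed region contains I + B = 42 + 8 = 50 lattice points.

50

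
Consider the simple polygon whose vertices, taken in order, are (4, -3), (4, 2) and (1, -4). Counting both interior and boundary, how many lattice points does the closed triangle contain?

13

The shoelace formula gives twice the area as |(4·2 − 4·(-3)) + (4·(-4) − 1·2) + (1·(-3) − 4·(-4))| = 15, so the area is 15/2.
Along each edge there are gcd(|Δx|,|Δy|)+1 lattice points, so counting each shared vertex once the boundary has gcd(0,5) + gcd(3,6) + gcd(3,1) = 5+3+1 = 9.
Pick's theorem gives I = A − B/2 + 1 = 15/2 − 9/2 + 1 = 4, so the closed region contains I + B = 4 + 9 = 13 lattice points.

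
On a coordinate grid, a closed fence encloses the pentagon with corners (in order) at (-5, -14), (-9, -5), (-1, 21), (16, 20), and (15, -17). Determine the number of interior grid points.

757

By the shoelace formula, twice the signed area is |[(-5)·(-5) − (-9)·(-14)] + [(-9)·21 − (-1)·(-5)] + [(-1)·20 − 16·21] + [16·(-17) − 15·20] + [15·(-14) − (-5)·(-17)]| = 1518, so the area is 759.
Along each edge there are gcd(|Δx|,|Δy|)+1 lattice points, so counting each shared vertex once the boundary has gcd(4,9) + gcd(8,26) + gcd(17,1) + gcd(1,37) + gcd(20,3) = 1+2+1+1+1 = 6.
Pick's theorem gives I = A − B/2 + 1 = 759 − 6/2 + 1 = 757.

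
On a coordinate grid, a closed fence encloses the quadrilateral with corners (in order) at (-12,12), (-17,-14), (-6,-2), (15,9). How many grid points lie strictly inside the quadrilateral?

The shoelace formula gives twice the area as |((-12)·(-14) − (-17)·12) + ((-17)·(-2) − (-6)·(-14)) + ((-6)·9 − 15·(-2)) + (15·12 − (-12)·9)| = 586, so the area is 293.
The number of boundary lattice points is Σ gcd(|Δx|,|Δy|) = gcd(5,26) + gcd(11,12) + gcd(21,11) + gcd(27,3) = 1+1+1+3 = 6.
By Pick's theorem A = I + B/2 − 1, so I = 293 − 6/2 + 1 = 291.

291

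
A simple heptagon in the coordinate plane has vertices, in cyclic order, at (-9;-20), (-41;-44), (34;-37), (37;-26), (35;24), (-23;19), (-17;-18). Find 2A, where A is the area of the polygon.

By the shoelace formula, twice the signed area is |[(-9)·(-44) − (-41)·(-20)] + [(-41)·(-37) − 34·(-44)] + [34·(-26) − 37·(-37)] + [37·24 − 35·(-26)] + [35·19 − (-23)·24] + [(-23)·(-18) − (-17)·19] + [(-17)·(-20) − (-9)·(-18)]| = 7004, so the area is 3502.

7004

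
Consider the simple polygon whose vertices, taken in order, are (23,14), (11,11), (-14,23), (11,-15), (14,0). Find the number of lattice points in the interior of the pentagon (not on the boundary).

431

By the shoelace formula, twice the signed area is |(23·11 − 11·14) + (11·23 − (-14)·11) + ((-14)·(-15) − 11·23) + (11·0 − 14·(-15)) + (14·14 − 23·0)| = 869, so the area is 869/2.
Along each edge there are gcd(|Δx|,|Δy|)+1 lattice points, so counting each shared vertex once the boundary has gcd(12,3) + gcd(25,12) + gcd(25,38) + gcd(3,15) + gcd(9,14) = 3+1+1+3+1 = 9.
Pick's theorem gives I = A − B/2 + 1 = 869/2 − 9/2 + 1 = 431.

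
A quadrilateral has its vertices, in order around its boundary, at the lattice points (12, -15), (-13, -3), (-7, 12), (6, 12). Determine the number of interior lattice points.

390

Using the shoelace formula, 2A = |(12·(-3) − (-13)·(-15)) + ((-13)·12 − (-7)·(-3)) + ((-7)·12 − 6·12) + (6·(-15) − 12·12)| = 798, so the area is 399.
Summing gcd(|Δx|,|Δy|) over the edges gives the boundary count: gcd(25,12) + gcd(6,15) + gcd(13,0) + gcd(6,27) = 1+3+13+3 = 20.
Pick's theorem gives I = A − B/2 + 1 = 399 − 20/2 + 1 = 390.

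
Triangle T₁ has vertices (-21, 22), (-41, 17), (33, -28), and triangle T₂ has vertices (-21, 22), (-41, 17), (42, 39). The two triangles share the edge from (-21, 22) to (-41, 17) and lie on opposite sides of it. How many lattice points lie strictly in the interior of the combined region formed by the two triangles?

646

The union is the simple quadrilateral with vertices (-21, 22), (33, -28), (-41, 17), (42, 39) in order.
The shoelace formula gives twice the area as |((-21)·(-28) − 33·22) + (33·17 − (-41)·(-28)) + ((-41)·39 − 42·17) + (42·22 − (-21)·39)| = 1295, so the area is 647.5.
The number of boundary lattice points is Σ gcd(|Δx|,|Δy|) = gcd(54,50) + gcd(74,45) + gcd(83,22) + gcd(63,17) = 2+1+1+1 = 5.
By Pick's theorem I = A − B/2 + 1 = 647.5 − 5/2 + 1 = 646.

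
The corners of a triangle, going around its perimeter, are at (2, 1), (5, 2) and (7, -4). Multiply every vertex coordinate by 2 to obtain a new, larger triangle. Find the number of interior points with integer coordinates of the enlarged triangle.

33

The shoelace formula gives twice the area as |[2·2 − 5·1] + [5·(-4) − 7·2] + [7·1 − 2·(-4)]| = 20, so the area is 10.
Along each edge there are gcd(|Δx|,|Δy|)+1 lattice points, so counting each shared vertex once the boundary has gcd(3,1) + gcd(2,6) + gcd(5,5) = 1+2+5 = 8.
Scaling by 2 multiplies the area by 2² = 4 (so the new area is 40) and multiplies the boundary lattice-point count by 2, giving 16.
By Pick's theorem, the interior count of the dilated polygon is 40 − 16/2 + 1 = 33.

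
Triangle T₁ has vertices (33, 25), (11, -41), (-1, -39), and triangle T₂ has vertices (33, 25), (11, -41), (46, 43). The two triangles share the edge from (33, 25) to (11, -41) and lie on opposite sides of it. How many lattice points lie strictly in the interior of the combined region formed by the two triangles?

644

The union is the simple quadrilateral with vertices (33, 25), (-1, -39), (11, -41), (46, 43) in order.
The shoelace formula gives twice the area as |[33·(-39) − (-1)·25] + [(-1)·(-41) − 11·(-39)] + [11·43 − 46·(-41)] + [46·25 − 33·43]| = 1298, so the area is 649.
Along each edge there are gcd(|Δx|,|Δy|)+1 lattice points, so counting each shared vertex once the boundary has gcd(34,64) + gcd(12,2) + gcd(35,84) + gcd(13,18) = 2+2+7+1 = 12.
By Pick's theorem I = A − B/2 + 1 = 649 − 12/2 + 1 = 644.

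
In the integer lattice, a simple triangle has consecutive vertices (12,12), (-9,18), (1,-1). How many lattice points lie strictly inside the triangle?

168

Using the shoelace formula, 2A = |(12·18 − (-9)·12) + ((-9)·(-1) − 1·18) + (1·12 − 12·(-1))| = 339, so the area is 339/2.
Summing gcd(|Δx|,|Δy|) over the edges gives the boundary count: gcd(21,6) + gcd(10,19) + gcd(11,13) = 3+1+1 = 5.
Pick's theorem gives I = A − B/2 + 1 = 339/2 − 5/2 + 1 = 168.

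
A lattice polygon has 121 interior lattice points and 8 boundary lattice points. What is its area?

124

Pick's theorem states A = I + B/2 − 1, so A = 121 + 8/2 − 1 = 124.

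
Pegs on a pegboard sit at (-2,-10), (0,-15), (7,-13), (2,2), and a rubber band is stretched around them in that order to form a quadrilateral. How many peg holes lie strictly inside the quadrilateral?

75

The shoelace formula gives twice the area as |[(-2)·(-15) − 0·(-10)] + [0·(-13) − 7·(-15)] + [7·2 − 2·(-13)] + [2·(-10) − (-2)·2]| = 159, so the area is 79.5.
The number of boundary lattice points is Σ gcd(|Δx|,|Δy|) = gcd(2,5) + gcd(7,2) + gcd(5,15) + gcd(4,12) = 1+1+5+4 = 11.
By Pick's theorem A = I + B/2 − 1, so I = 79.5 − 11/2 + 1 = 75.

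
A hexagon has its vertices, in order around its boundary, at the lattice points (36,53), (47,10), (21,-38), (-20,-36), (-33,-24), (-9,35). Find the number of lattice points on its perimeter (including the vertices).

15

Summing gcd(|Δx|,|Δy|) over the edges gives the boundary count: gcd(11,43) + gcd(26,48) + gcd(41,2) + gcd(13,12) + gcd(24,59) + gcd(45,18) = 1+2+1+1+1+9 = 15.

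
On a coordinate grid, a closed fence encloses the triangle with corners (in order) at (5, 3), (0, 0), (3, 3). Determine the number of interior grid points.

The shoelace formula gives twice the area as |(5·0 − 0·3) + (0·3 − 3·0) + (3·3 − 5·3)| = 6, so the area is 3.
The number of boundary lattice points is Σ gcd(|Δx|,|Δy|) = gcd(5,3) + gcd(3,3) + gcd(2,0) = 1+3+2 = 6.
By Pick's theorem A = I + B/2 − 1, so I = 3 − 6/2 + 1 = 1.

1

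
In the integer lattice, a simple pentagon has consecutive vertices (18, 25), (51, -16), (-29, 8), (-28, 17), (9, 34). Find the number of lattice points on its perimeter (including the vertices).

The number of boundary lattice points is Σ gcd(|Δx|,|Δy|) = gcd(33,41) + gcd(80,24) + gcd(1,9) + gcd(37,17) + gcd(9,9) = 1+8+1+1+9 = 20.

20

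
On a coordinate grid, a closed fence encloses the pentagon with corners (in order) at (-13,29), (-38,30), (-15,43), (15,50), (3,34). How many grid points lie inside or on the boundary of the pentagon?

494

By the shoelace formula, twice the signed area is |[(-13)·30 − (-38)·29] + [(-38)·43 − (-15)·30] + [(-15)·50 − 15·43] + [15·34 − 3·50] + [3·29 − (-13)·34]| = 978, so the area is 489.
Summing gcd(|Δx|,|Δy|) over the edges gives the boundary count: gcd(25,1) + gcd(23,13) + gcd(30,7) + gcd(12,16) + gcd(16,5) = 1+1+1+4+1 = 8.
Pick's theorem gives I = A − B/2 + 1 = 489 − 8/2 + 1 = 486, so the closed region contains I + B = 486 + 8 = 494 lattice points.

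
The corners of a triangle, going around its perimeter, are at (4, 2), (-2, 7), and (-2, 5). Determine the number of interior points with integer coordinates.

Using the shoelace formula, 2A = |[4·7 − (-2)·2] + [(-2)·5 − (-2)·7] + [(-2)·2 − 4·5]| = 12, so the area is 6.
Summing gcd(|Δx|,|Δy|) over the edges gives the boundary count: gcd(6,5) + gcd(0,2) + gcd(6,3) = 1+2+3 = 6.
By Pick's theorem A = I + B/2 − 1, so I = 6 − 6/2 + 1 = 4.

4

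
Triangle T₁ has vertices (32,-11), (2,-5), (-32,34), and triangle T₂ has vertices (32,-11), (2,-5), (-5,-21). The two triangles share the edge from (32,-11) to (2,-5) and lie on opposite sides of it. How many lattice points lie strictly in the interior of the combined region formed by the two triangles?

The union is the simple quadrilateral with vertices (32,-11), (-32,34), (2,-5), (-5,-21) in order.
By the shoelace formula, twice the signed area is |[32·34 − (-32)·(-11)] + [(-32)·(-5) − 2·34] + [2·(-21) − (-5)·(-5)] + [(-5)·(-11) − 32·(-21)]| = 1488, so the area is 744.
Along each edge there are gcd(|Δx|,|Δy|)+1 lattice points, so counting each shared vertex once the boundary has gcd(64,45) + gcd(34,39) + gcd(7,16) + gcd(37,10) = 1+1+1+1 = 4.
By Pick's theorem I = A − B/2 + 1 = 744 − 4/2 + 1 = 743.

743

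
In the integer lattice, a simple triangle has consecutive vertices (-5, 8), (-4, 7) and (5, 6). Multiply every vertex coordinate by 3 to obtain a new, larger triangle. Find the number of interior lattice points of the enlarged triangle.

31

By the shoelace formula, twice the signed area is |[(-5)·7 − (-4)·8] + [(-4)·6 − 5·7] + [5·8 − (-5)·6]| = 8, so the area is 4.
Summing gcd(|Δx|,|Δy|) over the edges gives the boundary count: gcd(1,1) + gcd(9,1) + gcd(10,2) = 1+1+2 = 4.
Scaling by 3 multiplies the area by 3² = 9 (so the new area is 36) and multiplies the boundary lattice-point count by 3, giving 12.
By Pick's theorem, the interior count of the dilated polygon is 36 − 12/2 + 1 = 31.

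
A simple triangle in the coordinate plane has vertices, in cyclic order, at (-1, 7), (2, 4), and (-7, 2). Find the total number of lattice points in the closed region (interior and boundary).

20

The shoelace formula gives twice the area as |[(-1)·4 − 2·7] + [2·2 − (-7)·4] + [(-7)·7 − (-1)·2]| = 33, so the area is 33/2.
The number of boundary lattice points is Σ gcd(|Δx|,|Δy|) = gcd(3,3) + gcd(9,2) + gcd(6,5) = 3+1+1 = 5.
Pick's theorem gives I = A − B/2 + 1 = 33/2 − 5/2 + 1 = 15, so the closed region contains I + B = 15 + 5 = 20 lattice points.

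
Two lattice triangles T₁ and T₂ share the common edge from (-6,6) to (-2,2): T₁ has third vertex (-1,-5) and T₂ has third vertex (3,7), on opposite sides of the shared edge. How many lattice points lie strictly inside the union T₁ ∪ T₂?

29

The union is the simple quadrilateral with vertices (-6,6), (-1,-5), (-2,2), (3,7) in order.
The shoelace formula gives twice the area as |[(-6)·(-5) − (-1)·6] + [(-1)·2 − (-2)·(-5)] + [(-2)·7 − 3·2] + [3·6 − (-6)·7]| = 64, so the area is 32.
Summing gcd(|Δx|,|Δy|) over the edges gives the boundary count: gcd(5,11) + gcd(1,7) + gcd(5,5) + gcd(9,1) = 1+1+5+1 = 8.
By Pick's theorem I = A − B/2 + 1 = 32 − 8/2 + 1 = 29.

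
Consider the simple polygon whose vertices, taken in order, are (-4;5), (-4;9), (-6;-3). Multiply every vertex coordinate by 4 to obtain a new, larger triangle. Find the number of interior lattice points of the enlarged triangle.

The shoelace formula gives twice the area as |((-4)·9 − (-4)·5) + ((-4)·(-3) − (-6)·9) + ((-6)·5 − (-4)·(-3))| = 8, so the area is 4.
Along each edge there are gcd(|Δx|,|Δy|)+1 lattice points, so counting each shared vertex once the boundary has gcd(0,4) + gcd(2,12) + gcd(2,8) = 4+2+2 = 8.
Scaling by 4 multiplies the area by 4² = 16 (so the new area is 64) and multiplies the boundary lattice-point count by 4, giving 32.
By Pick's theorem, the interior count of the dilated polygon is 64 − 32/2 + 1 = 49.

49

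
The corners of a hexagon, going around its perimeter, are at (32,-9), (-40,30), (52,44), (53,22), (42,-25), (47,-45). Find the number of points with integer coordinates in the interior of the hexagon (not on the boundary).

By the shoelace formula, twice the signed area is |[32·30 − (-40)·(-9)] + [(-40)·44 − 52·30] + [52·22 − 53·44] + [53·(-25) − 42·22] + [42·(-45) − 47·(-25)] + [47·(-9) − 32·(-45)]| = 5855, so the area is 5855/2.
Along each edge there are gcd(|Δx|,|Δy|)+1 lattice points, so counting each shared vertex once the boundary has gcd(72,39) + gcd(92,14) + gcd(1,22) + gcd(11,47) + gcd(5,20) + gcd(15,36) = 3+2+1+1+5+3 = 15.
By Pick's theorem A = I + B/2 − 1, so I = 5855/2 − 15/2 + 1 = 2921.

2921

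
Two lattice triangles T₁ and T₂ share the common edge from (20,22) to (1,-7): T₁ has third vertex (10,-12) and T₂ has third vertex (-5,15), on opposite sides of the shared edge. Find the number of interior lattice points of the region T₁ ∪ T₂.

472

The union is the simple quadrilateral with vertices (20,22), (10,-12), (1,-7), (-5,15) in order.
By the shoelace formula, twice the signed area is |(20·(-12) − 10·22) + (10·(-7) − 1·(-12)) + (1·15 − (-5)·(-7)) + ((-5)·22 − 20·15)| = 948, so the area is 474.
Summing gcd(|Δx|,|Δy|) over the edges gives the boundary count: gcd(10,34) + gcd(9,5) + gcd(6,22) + gcd(25,7) = 2+1+2+1 = 6.
By Pick's theorem I = A − B/2 + 1 = 474 − 6/2 + 1 = 472.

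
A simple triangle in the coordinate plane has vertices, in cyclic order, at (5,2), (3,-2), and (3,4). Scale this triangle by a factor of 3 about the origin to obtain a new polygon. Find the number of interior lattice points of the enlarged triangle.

By the shoelace formula, twice the signed area is |[5·(-2) − 3·2] + [3·4 − 3·(-2)] + [3·2 − 5·4]| = 12, so the area is 6.
Summing gcd(|Δx|,|Δy|) over the edges gives the boundary count: gcd(2,4) + gcd(0,6) + gcd(2,2) = 2+6+2 = 10.
Scaling by 3 multiplies the area by 3² = 9 (so the new area is 54) and multiplies the boundary lattice-point count by 3, giving 30.
By Pick's theorem, the interior count of the dilated polygon is 54 − 30/2 + 1 = 40.

40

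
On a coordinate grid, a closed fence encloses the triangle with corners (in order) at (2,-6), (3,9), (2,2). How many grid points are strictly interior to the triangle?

Using the shoelace formula, 2A = |(2·9 − 3·(-6)) + (3·2 − 2·9) + (2·(-6) − 2·2)| = 8, so the area is 4.
Summing gcd(|Δx|,|Δy|) over the edges gives the boundary count: gcd(1,15) + gcd(1,7) + gcd(0,8) = 1+1+8 = 10.
Pick's theorem gives I = A − B/2 + 1 = 4 − 10/2 + 1 = 0.

0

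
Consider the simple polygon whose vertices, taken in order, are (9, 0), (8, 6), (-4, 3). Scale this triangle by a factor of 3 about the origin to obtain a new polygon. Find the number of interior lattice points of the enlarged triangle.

331

By the shoelace formula, twice the signed area is |[9·6 − 8·0] + [8·3 − (-4)·6] + [(-4)·0 − 9·3]| = 75, so the area is 37.5.
Summing gcd(|Δx|,|Δy|) over the edges gives the boundary count: gcd(1,6) + gcd(12,3) + gcd(13,3) = 1+3+1 = 5.
Scaling by 3 multiplies the area by 3² = 9 (so the new area is 675/2) and multiplies the boundary lattice-point count by 3, giving 15.
By Pick's theorem, the interior count of the dilated polygon is 675/2 − 15/2 + 1 = 331.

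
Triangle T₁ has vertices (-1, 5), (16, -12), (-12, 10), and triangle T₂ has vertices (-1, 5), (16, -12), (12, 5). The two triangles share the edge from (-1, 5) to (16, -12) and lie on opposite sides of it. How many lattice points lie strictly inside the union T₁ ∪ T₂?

The union is the simple quadrilateral with vertices (-1, 5), (-12, 10), (16, -12), (12, 5) in order.
The shoelace formula gives twice the area as |[(-1)·10 − (-12)·5] + [(-12)·(-12) − 16·10] + [16·5 − 12·(-12)] + [12·5 − (-1)·5]| = 323, so the area is 323/2.
Summing gcd(|Δx|,|Δy|) over the edges gives the boundary count: gcd(11,5) + gcd(28,22) + gcd(4,17) + gcd(13,0) = 1+2+1+13 = 17.
By Pick's theorem I = A − B/2 + 1 = 323/2 − 17/2 + 1 = 154.

154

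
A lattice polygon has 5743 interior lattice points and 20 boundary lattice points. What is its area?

Pick's theorem states A = I + B/2 − 1, so A = 5743 + 20/2 − 1 = 5752.

5752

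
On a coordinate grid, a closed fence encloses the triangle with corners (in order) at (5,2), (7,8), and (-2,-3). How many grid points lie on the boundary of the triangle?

Along each edge there are gcd(|Δx|,|Δy|)+1 lattice points, so counting each shared vertex once the boundary has gcd(2,6) + gcd(9,11) + gcd(7,5) = 2+1+1 = 4.

4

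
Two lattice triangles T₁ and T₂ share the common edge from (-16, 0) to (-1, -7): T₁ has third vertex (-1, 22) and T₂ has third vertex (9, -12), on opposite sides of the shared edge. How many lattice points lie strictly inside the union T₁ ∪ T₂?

The union is the simple quadrilateral with vertices (-16, 0), (-1, 22), (-1, -7), (9, -12) in order.
The shoelace formula gives twice the area as |((-16)·22 − (-1)·0) + ((-1)·(-7) − (-1)·22) + ((-1)·(-12) − 9·(-7)) + (9·0 − (-16)·(-12))| = 440, so the area is 220.
The number of boundary lattice points is Σ gcd(|Δx|,|Δy|) = gcd(15,22) + gcd(0,29) + gcd(10,5) + gcd(25,12) = 1+29+5+1 = 36.
By Pick's theorem I = A − B/2 + 1 = 220 − 36/2 + 1 = 203.

203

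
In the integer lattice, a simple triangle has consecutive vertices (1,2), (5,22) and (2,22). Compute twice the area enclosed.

60

Using the shoelace formula, 2A = |(1·22 − 5·2) + (5·22 − 2·22) + (2·2 − 1·22)| = 60, so the area is 30.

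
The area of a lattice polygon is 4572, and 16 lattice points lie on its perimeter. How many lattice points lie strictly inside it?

4565

Pick's theorem A = I + B/2 − 1 rearranges to I = A − B/2 + 1 = 4572 − 16/2 + 1 = 4565.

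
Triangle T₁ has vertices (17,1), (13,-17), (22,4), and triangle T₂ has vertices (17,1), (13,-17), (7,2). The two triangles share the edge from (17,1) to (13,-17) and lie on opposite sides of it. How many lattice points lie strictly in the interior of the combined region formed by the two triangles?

The union is the simple quadrilateral with vertices (17,1), (22,4), (13,-17), (7,2) in order.
Using the shoelace formula, 2A = |[17·4 − 22·1] + [22·(-17) − 13·4] + [13·2 − 7·(-17)] + [7·1 − 17·2]| = 262, so the area is 131.
Summing gcd(|Δx|,|Δy|) over the edges gives the boundary count: gcd(5,3) + gcd(9,21) + gcd(6,19) + gcd(10,1) = 1+3+1+1 = 6.
By Pick's theorem I = A − B/2 + 1 = 131 − 6/2 + 1 = 129.

129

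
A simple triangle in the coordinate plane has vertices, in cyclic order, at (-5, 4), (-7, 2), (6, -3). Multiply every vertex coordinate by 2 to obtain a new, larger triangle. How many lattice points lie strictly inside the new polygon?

Using the shoelace formula, 2A = |((-5)·2 − (-7)·4) + ((-7)·(-3) − 6·2) + (6·4 − (-5)·(-3))| = 36, so the area is 18.
The number of boundary lattice points is Σ gcd(|Δx|,|Δy|) = gcd(2,2) + gcd(13,5) + gcd(11,7) = 2+1+1 = 4.
Scaling by 2 multiplies the area by 2² = 4 (so the new area is 72) and multiplies the boundary lattice-point count by 2, giving 8.
By Pick's theorem, the interior count of the dilated polygon is 72 − 8/2 + 1 = 69.

69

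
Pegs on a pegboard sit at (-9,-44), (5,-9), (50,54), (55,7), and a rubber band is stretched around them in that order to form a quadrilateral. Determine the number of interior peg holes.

The shoelace formula gives twice the area as |[(-9)·(-9) − 5·(-44)] + [5·54 − 50·(-9)] + [50·7 − 55·54] + [55·(-44) − (-9)·7]| = 3956, so the area is 1978.
Along each edge there are gcd(|Δx|,|Δy|)+1 lattice points, so counting each shared vertex once the boundary has gcd(14,35) + gcd(45,63) + gcd(5,47) + gcd(64,51) = 7+9+1+1 = 18.
Pick's theorem gives I = A − B/2 + 1 = 1978 − 18/2 + 1 = 1970.

1970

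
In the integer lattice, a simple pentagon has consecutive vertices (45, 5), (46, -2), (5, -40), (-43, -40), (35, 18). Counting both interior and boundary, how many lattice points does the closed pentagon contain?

By the shoelace formula, twice the signed area is |(45·(-2) − 46·5) + (46·(-40) − 5·(-2)) + (5·(-40) − (-43)·(-40)) + ((-43)·18 − 35·(-40)) + (35·5 − 45·18)| = 4079, so the area is 4079/2.
Summing gcd(|Δx|,|Δy|) over the edges gives the boundary count: gcd(1,7) + gcd(41,38) + gcd(48,0) + gcd(78,58) + gcd(10,13) = 1+1+48+2+1 = 53.
Pick's theorem gives I = A − B/2 + 1 = 4079/2 − 53/2 + 1 = 2014, so the closed region contains I + B = 2014 + 53 = 2067 lattice points.

2067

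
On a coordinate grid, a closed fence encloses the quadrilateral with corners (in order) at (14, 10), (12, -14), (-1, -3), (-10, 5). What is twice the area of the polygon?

571

Using the shoelace formula, 2A = |[14·(-14) − 12·10] + [12·(-3) − (-1)·(-14)] + [(-1)·5 − (-10)·(-3)] + [(-10)·10 − 14·5]| = 571, so the area is 285.5.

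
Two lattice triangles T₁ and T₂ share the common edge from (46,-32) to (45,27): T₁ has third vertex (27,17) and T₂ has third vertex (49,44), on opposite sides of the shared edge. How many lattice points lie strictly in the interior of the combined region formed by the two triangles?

The union is the simple quadrilateral with vertices (46,-32), (27,17), (45,27), (49,44) in order.
By the shoelace formula, twice the signed area is |(46·17 − 27·(-32)) + (27·27 − 45·17) + (45·44 − 49·27) + (49·(-32) − 46·44)| = 1325, so the area is 1325/2.
Summing gcd(|Δx|,|Δy|) over the edges gives the boundary count: gcd(19,49) + gcd(18,10) + gcd(4,17) + gcd(3,76) = 1+2+1+1 = 5.
By Pick's theorem I = A − B/2 + 1 = 1325/2 − 5/2 + 1 = 661.

661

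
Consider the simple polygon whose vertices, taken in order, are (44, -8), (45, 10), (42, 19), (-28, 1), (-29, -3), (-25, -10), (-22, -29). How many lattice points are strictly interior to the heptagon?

By the shoelace formula, twice the signed area is |(44·10 − 45·(-8)) + (45·19 − 42·10) + (42·1 − (-28)·19) + ((-28)·(-3) − (-29)·1) + ((-29)·(-10) − (-25)·(-3)) + ((-25)·(-29) − (-22)·(-10)) + ((-22)·(-8) − 44·(-29))| = 4094, so the area is 2047.
Along each edge there are gcd(|Δx|,|Δy|)+1 lattice points, so counting each shared vertex once the boundary has gcd(1,18) + gcd(3,9) + gcd(70,18) + gcd(1,4) + gcd(4,7) + gcd(3,19) + gcd(66,21) = 1+3+2+1+1+1+3 = 12.
Pick's theorem gives I = A − B/2 + 1 = 2047 − 12/2 + 1 = 2042.

2042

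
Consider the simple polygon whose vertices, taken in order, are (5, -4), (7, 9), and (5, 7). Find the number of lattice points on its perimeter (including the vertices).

Along each edge there are gcd(|Δx|,|Δy|)+1 lattice points, so counting each shared vertex once the boundary has gcd(2,13) + gcd(2,2) + gcd(0,11) = 1+2+11 = 14.

14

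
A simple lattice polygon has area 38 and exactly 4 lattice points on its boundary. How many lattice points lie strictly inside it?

37

Pick's theorem A = I + B/2 − 1 rearranges to I = A − B/2 + 1 = 38 − 4/2 + 1 = 37.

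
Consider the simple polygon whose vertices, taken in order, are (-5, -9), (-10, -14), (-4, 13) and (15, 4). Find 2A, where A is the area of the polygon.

By the shoelace formula, twice the signed area is |[(-5)·(-14) − (-10)·(-9)] + [(-10)·13 − (-4)·(-14)] + [(-4)·4 − 15·13] + [15·(-9) − (-5)·4]| = 532, so the area is 266.

532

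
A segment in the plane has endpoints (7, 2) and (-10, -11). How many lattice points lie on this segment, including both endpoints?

2

The number of lattice points on a segment between lattice points is gcd(|Δx|,|Δy|) + 1 = gcd(17,13) + 1 = 1 + 1 = 2.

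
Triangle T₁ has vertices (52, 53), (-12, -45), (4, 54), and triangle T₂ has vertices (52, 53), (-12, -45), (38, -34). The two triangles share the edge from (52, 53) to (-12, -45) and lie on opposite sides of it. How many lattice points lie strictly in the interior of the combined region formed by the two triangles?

4481

The union is the simple quadrilateral with vertices (52, 53), (4, 54), (-12, -45), (38, -34) in order.
The shoelace formula gives twice the area as |[52·54 − 4·53] + [4·(-45) − (-12)·54] + [(-12)·(-34) − 38·(-45)] + [38·53 − 52·(-34)]| = 8964, so the area is 4482.
Along each edge there are gcd(|Δx|,|Δy|)+1 lattice points, so counting each shared vertex once the boundary has gcd(48,1) + gcd(16,99) + gcd(50,11) + gcd(14,87) = 1+1+1+1 = 4.
By Pick's theorem I = A − B/2 + 1 = 4482 − 4/2 + 1 = 4481.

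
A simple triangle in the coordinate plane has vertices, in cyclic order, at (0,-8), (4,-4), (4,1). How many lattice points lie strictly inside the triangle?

The shoelace formula gives twice the area as |[0·(-4) − 4·(-8)] + [4·1 − 4·(-4)] + [4·(-8) − 0·1]| = 20, so the area is 10.
Summing gcd(|Δx|,|Δy|) over the edges gives the boundary count: gcd(4,4) + gcd(0,5) + gcd(4,9) = 4+5+1 = 10.
By Pick's theorem A = I + B/2 − 1, so I = 10 − 10/2 + 1 = 6.

6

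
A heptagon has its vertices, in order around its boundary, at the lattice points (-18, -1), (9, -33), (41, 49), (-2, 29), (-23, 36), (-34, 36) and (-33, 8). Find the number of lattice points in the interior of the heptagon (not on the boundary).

By the shoelace formula, twice the signed area is |((-18)·(-33) − 9·(-1)) + (9·49 − 41·(-33)) + (41·29 − (-2)·49) + ((-2)·36 − (-23)·29) + ((-23)·36 − (-34)·36) + ((-34)·8 − (-33)·36) + ((-33)·(-1) − (-18)·8)| = 5768, so the area is 2884.
Summing gcd(|Δx|,|Δy|) over the edges gives the boundary count: gcd(27,32) + gcd(32,82) + gcd(43,20) + gcd(21,7) + gcd(11,0) + gcd(1,28) + gcd(15,9) = 1+2+1+7+11+1+3 = 26.
By Pick's theorem A = I + B/2 − 1, so I = 2884 − 26/2 + 1 = 2872.

2872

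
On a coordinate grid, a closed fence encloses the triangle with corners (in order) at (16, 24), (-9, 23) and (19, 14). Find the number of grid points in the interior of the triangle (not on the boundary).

By the shoelace formula, twice the signed area is |[16·23 − (-9)·24] + [(-9)·14 − 19·23] + [19·24 − 16·14]| = 253, so the area is 126.5.
Along each edge there are gcd(|Δx|,|Δy|)+1 lattice points, so counting each shared vertex once the boundary has gcd(25,1) + gcd(28,9) + gcd(3,10) = 1+1+1 = 3.
By Pick's theorem A = I + B/2 − 1, so I = 126.5 − 3/2 + 1 = 126.

126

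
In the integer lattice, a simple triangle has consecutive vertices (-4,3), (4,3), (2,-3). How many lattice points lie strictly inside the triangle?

17

Using the shoelace formula, 2A = |[(-4)·3 − 4·3] + [4·(-3) − 2·3] + [2·3 − (-4)·(-3)]| = 48, so the area is 24.
Along each edge there are gcd(|Δx|,|Δy|)+1 lattice points, so counting each shared vertex once the boundary has gcd(8,0) + gcd(2,6) + gcd(6,6) = 8+2+6 = 16.
Pick's theorem gives I = A − B/2 + 1 = 24 − 16/2 + 1 = 17.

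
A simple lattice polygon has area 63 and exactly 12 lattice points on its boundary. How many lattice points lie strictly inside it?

58

Pick's theorem A = I + B/2 − 1 rearranges to I = A − B/2 + 1 = 63 − 12/2 + 1 = 58.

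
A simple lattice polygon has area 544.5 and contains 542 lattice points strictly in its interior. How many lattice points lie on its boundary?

7

Pick's theorem gives A = I + B/2 − 1, so B = 2(A − I + 1) = 2(544.5 − 542 + 1) = 7.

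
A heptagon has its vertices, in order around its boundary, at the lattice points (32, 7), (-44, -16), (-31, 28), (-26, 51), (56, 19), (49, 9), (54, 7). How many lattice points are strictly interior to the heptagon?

3262

The shoelace formula gives twice the area as |[32·(-16) − (-44)·7] + [(-44)·28 − (-31)·(-16)] + [(-31)·51 − (-26)·28] + [(-26)·19 − 56·51] + [56·9 − 49·19] + [49·7 − 54·9] + [54·7 − 32·7]| = 6551, so the area is 6551/2.
The number of boundary lattice points is Σ gcd(|Δx|,|Δy|) = gcd(76,23) + gcd(13,44) + gcd(5,23) + gcd(82,32) + gcd(7,10) + gcd(5,2) + gcd(22,0) = 1+1+1+2+1+1+22 = 29.
By Pick's theorem A = I + B/2 − 1, so I = 6551/2 − 29/2 + 1 = 3262.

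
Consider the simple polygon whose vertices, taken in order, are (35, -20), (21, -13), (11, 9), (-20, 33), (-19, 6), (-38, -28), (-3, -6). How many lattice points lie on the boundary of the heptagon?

15

Along each edge there are gcd(|Δx|,|Δy|)+1 lattice points, so counting each shared vertex once the boundary has gcd(14,7) + gcd(10,22) + gcd(31,24) + gcd(1,27) + gcd(19,34) + gcd(35,22) + gcd(38,14) = 7+2+1+1+1+1+2 = 15.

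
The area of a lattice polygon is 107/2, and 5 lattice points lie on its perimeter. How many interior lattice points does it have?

From Pick's theorem, I = A − B/2 + 1 = 107/2 − 5/2 + 1 = 52.

52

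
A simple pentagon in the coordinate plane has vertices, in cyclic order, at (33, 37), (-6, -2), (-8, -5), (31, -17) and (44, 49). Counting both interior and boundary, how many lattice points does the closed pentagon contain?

By the shoelace formula, twice the signed area is |[33·(-2) − (-6)·37] + [(-6)·(-5) − (-8)·(-2)] + [(-8)·(-17) − 31·(-5)] + [31·49 − 44·(-17)] + [44·37 − 33·49]| = 2739, so the area is 2739/2.
The number of boundary lattice points is Σ gcd(|Δx|,|Δy|) = gcd(39,39) + gcd(2,3) + gcd(39,12) + gcd(13,66) + gcd(11,12) = 39+1+3+1+1 = 45.
Pick's theorem gives I = A − B/2 + 1 = 2739/2 − 45/2 + 1 = 1348, so the closed region contains I + B = 1348 + 45 = 1393 lattice points.

1393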